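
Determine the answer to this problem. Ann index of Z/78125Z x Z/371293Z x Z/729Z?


Exponent = lcm of the cyclic orders; pairwise coprime => product.
5^7*13^5*3^6=78125*371293*729=21146296640625


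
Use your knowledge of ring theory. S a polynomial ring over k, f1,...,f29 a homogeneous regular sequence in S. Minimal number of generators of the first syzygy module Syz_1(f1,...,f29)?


Regular sequence => Koszul complex is the minimal free resolution.
Syz_1 minimally generated by Koszul relations f_i*e_j - f_j*e_i (i<j): mu(Syz_1) = beta_2 = C(m,2) = m(m-1)/2
m=29
29*28/2 = 406


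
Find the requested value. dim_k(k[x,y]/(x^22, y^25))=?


Basis: x^i*y^j, i<22, j<25
22*25=550


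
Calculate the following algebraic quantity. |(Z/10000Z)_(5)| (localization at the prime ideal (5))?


5-primary part: 10000=5^4*16
Size=5^4=625


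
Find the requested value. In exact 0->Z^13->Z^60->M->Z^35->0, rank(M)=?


Alt sum=0:
(-1)^0*13 + (-1)^1*60 + (-1)^2*? + (-1)^3*35=0
rank(M)=82


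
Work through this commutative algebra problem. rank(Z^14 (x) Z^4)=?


rank(M(x)N) = rank(M)*rank(N)
14*4 = 56


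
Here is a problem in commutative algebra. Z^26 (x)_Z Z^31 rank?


rank(M(x)N) = rank(M)*rank(N)
26*31 = 806


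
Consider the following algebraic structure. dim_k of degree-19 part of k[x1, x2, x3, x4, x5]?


C(d+n-1,n-1)=C(23,4)=8855


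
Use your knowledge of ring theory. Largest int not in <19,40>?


gcd(19,40)=1 => F=ab-a-b=19*40-19-40=760-59=701


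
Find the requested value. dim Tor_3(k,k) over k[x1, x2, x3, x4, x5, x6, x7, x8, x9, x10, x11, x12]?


Koszul: C(n,i)=C(12,3)=220


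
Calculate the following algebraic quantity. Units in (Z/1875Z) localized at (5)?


Local ring = Z/625Z.
phi(625) = 5^3*(5-1) = 500


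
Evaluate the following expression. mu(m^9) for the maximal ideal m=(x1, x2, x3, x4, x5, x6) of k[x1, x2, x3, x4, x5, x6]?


Graded Nakayama: mu(m^d) = dim_k (m^d/m^(d+1)) = #degree-9 monomials in 6 vars
C(n+d-1,d)=C(14,9)=2002


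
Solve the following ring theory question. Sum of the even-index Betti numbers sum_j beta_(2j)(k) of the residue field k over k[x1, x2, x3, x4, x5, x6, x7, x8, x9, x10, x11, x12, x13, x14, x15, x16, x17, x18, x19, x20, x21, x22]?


Koszul resolution: beta_i(k)=C(n,i), n=22
sum_even C(22,i) = 2^(n-1) = 2^21 = 2097152


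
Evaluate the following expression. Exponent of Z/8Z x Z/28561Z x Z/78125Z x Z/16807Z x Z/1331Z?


Exponent = lcm of the cyclic orders; pairwise coprime => product.
2^3*13^4*5^7*7^5*11^3=8*28561*78125*16807*1331=399320569773125000


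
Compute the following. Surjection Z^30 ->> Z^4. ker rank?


rank(ker) = 30-4 = 26


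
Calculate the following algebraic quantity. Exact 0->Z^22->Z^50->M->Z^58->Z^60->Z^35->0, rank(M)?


Alt sum=0:
(-1)^0*22 + (-1)^1*50 + (-1)^2*? + (-1)^3*58 + (-1)^4*60 + (-1)^5*35=0
rank(M)=61


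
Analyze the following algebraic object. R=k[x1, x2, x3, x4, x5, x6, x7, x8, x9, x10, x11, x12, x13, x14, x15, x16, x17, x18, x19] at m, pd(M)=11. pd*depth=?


pd+depth=19
depth=19-11=8
pd*depth=11*8=88


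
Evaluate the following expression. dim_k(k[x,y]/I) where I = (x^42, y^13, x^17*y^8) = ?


k[x,y]/I, I = (x^42, y^13, x^17*y^8)
Rect: 42x13=546. Corner: (42-17)x(13-8)=125.
dim = 546-125 = 421


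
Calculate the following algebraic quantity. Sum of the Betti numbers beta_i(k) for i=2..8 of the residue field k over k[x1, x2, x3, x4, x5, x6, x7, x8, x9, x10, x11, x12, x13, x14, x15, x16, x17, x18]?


Koszul resolution: beta_i(k)=C(n,i), n=18
C(18,2)=153, C(18,3)=816, C(18,4)=3060, C(18,5)=8568, C(18,6)=18564, C(18,7)=31824, C(18,8)=43758
Sum=106743


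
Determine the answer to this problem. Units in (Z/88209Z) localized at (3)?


Local ring = Z/729Z.
phi(729) = 3^5*(3-1) = 486


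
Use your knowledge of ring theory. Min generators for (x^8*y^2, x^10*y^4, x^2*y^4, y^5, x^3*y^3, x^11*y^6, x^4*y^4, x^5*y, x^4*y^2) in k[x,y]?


Remove redundant (divisible by others).
x^4*y^4 redundant.
x^8*y^2 redundant.
x^11*y^6 redundant.
x^10*y^4 redundant.
Min: x^5*y, x^4*y^2, x^3*y^3, x^2*y^4, y^5
Count=5


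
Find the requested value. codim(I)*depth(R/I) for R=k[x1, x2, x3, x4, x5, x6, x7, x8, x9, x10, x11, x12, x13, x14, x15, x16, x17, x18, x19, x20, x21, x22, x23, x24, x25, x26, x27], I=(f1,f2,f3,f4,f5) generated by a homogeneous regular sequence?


codim=5, depth=dim(R/I)=27-5=22
Product=5*22=110


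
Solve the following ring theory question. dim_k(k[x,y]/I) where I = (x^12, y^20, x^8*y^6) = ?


k[x,y]/I, I = (x^12, y^20, x^8*y^6)
Rect: 12x20=240. Corner: (12-8)x(20-6)=56.
dim = 240-56 = 184


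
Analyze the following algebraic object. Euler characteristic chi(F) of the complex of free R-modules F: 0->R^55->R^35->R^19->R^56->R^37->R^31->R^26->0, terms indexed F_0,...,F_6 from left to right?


chi = sum (-1)^i * rank:
(-1)^0*55=55
(-1)^1*35=-35
(-1)^2*19=19
(-1)^3*56=-56
(-1)^4*37=37
(-1)^5*31=-31
(-1)^6*26=26
chi=15


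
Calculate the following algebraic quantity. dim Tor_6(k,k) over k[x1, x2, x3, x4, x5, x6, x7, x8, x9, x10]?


Koszul: C(n,i)=C(10,6)=210


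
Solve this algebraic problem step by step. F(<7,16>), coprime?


gcd(7,16)=1 => F=ab-a-b=7*16-7-16=112-23=89


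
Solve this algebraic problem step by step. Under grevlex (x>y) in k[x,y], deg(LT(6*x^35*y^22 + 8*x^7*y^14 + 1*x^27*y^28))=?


LT: 6*x^35*y^22
deg_x=35, deg_y=22
Total=35+22=57


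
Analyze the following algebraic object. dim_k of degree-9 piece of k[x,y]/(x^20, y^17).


k[x,y], I = (x^20, y^17), d = 9
Need i < 20 and d-i < 17.
Range: 0 <= i <= 9.
H(9) = 10


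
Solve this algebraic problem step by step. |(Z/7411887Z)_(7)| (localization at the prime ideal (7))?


7-primary part: 7411887=7^7*9
Size=7^7=823543


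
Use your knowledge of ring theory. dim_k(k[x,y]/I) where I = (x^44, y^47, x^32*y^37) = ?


k[x,y]/I, I = (x^44, y^47, x^32*y^37)
Rect: 44x47=2068. Corner: (44-32)x(47-37)=120.
dim = 2068-120 = 1948


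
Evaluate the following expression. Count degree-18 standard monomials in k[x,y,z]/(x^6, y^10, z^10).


Need i<6, j<10, k<10 with i+j+k=18.
For each i, j ranges over max(0,18-i-9)..min(9,18-i):
  i=0: j in [9,9] -> 1
  i=1: j in [8,9] -> 2
  i=2: j in [7,9] -> 3
  i=3: j in [6,9] -> 4
  i=4: j in [5,9] -> 5
  i=5: j in [4,9] -> 6
H(18) = 1+2+3+4+5+6 = 21


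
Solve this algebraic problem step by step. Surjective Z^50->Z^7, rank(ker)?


rank(ker) = 50-7 = 43


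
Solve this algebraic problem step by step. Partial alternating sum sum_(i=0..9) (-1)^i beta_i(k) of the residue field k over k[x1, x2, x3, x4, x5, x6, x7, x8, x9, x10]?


Koszul resolution: beta_i(k)=C(n,i), n=10
sum_(i=0..p) (-1)^i C(n,i) = (-1)^p C(n-1,p)
(-1)^9*C(9,9) = (-1)^9*1 = -1


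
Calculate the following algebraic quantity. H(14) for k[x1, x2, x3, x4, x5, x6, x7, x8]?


C(d+n-1,n-1)=C(21,7)=116280


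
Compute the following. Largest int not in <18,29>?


gcd(18,29)=1 => F=ab-a-b=18*29-18-29=522-47=475


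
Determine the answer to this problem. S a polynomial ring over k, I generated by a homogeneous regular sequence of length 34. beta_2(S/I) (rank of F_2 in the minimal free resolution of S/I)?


Regular sequence => Koszul complex is the minimal free resolution.
Syz_1 minimally generated by Koszul relations f_i*e_j - f_j*e_i (i<j): mu(Syz_1) = beta_2 = C(m,2) = m(m-1)/2
m=34
34*33/2 = 561


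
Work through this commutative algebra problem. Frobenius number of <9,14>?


gcd(9,14)=1 => F=ab-a-b=9*14-9-14=126-23=103


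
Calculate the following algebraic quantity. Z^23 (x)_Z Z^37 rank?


rank(M(x)N) = rank(M)*rank(N)
23*37 = 851


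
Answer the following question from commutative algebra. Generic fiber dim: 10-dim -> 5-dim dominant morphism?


dim(fiber)=dim(X)-dim(Y)=10-5=5


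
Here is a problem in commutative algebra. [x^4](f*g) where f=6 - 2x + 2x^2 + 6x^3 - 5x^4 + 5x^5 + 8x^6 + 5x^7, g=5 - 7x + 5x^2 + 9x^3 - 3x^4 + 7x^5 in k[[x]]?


[x^4] = sum a_i*b_j, i+j=4
  6*-3=-18
  -2*9=-18
  2*5=10
  6*-7=-42
  -5*5=-25
Sum=-93


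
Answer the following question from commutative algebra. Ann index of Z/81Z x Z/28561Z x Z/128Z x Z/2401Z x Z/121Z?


Exponent = lcm of the cyclic orders; pairwise coprime => product.
3^4*13^4*2^7*7^4*11^2=81*28561*128*2401*121=86029208673408


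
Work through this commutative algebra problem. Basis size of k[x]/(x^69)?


Basis: 1,x,...,x^68
dim=69


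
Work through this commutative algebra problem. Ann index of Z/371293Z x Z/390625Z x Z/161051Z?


Exponent = lcm of the cyclic orders; pairwise coprime => product.
13^5*5^8*11^5=371293*390625*161051=23358245680859375


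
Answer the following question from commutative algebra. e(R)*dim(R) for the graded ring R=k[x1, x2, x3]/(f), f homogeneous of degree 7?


e(R)=deg(f)=7, dim(R)=3-1=2
e*dim=7*2=14


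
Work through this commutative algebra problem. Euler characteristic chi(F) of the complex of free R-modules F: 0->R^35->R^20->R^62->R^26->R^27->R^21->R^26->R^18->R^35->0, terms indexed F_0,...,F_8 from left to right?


chi = sum (-1)^i * rank:
(-1)^0*35=35
(-1)^1*20=-20
(-1)^2*62=62
(-1)^3*26=-26
(-1)^4*27=27
(-1)^5*21=-21
(-1)^6*26=26
(-1)^7*18=-18
(-1)^8*35=35
chi=100


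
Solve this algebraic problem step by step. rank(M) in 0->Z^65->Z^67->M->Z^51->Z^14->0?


Alt sum=0:
(-1)^0*65 + (-1)^1*67 + (-1)^2*? + (-1)^3*51 + (-1)^4*14=0
rank(M)=39


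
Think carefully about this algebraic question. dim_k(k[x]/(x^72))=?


Basis: 1,x,...,x^71
dim=72


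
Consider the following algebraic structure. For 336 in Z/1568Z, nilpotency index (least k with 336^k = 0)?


336^k mod 1568:
k=1: 336
k=2: 0
First zero at k = 2


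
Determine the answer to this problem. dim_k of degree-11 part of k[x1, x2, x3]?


C(d+n-1,n-1)=C(13,2)=78


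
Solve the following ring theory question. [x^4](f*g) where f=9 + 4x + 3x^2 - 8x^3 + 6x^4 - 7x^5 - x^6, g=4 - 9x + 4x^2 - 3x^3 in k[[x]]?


[x^4] = sum a_i*b_j, i+j=4
  4*-3=-12
  3*4=12
  -8*-9=72
  6*4=24
Sum=96


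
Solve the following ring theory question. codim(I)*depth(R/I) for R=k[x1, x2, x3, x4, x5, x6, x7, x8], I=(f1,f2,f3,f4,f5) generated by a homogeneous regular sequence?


codim=5, depth=dim(R/I)=8-5=3
Product=5*3=15


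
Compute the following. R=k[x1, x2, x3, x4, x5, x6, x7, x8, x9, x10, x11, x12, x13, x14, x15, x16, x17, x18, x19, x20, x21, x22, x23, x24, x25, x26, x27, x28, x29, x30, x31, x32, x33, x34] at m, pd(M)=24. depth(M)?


pd+depth=depth(R)=34
depth=34-24=10


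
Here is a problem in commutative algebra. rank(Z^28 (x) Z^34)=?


rank(M(x)N) = rank(M)*rank(N)
28*34 = 952


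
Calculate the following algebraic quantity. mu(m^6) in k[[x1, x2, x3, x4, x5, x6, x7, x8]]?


C(n+d-1,d)=C(13,6)=1716


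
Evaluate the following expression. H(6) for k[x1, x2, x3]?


C(d+n-1,n-1)=C(8,2)=28


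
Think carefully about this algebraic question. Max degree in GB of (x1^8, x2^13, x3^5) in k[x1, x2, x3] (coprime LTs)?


Pure powers, coprime LTs => already GB.
Degrees: 8, 13, 5
Max=13


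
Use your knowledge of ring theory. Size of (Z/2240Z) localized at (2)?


2-primary part: 2240=2^6*35
Size=2^6=64


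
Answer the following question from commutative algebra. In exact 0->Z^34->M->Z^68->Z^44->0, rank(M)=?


Alt sum=0:
(-1)^0*34 + (-1)^1*? + (-1)^2*68 + (-1)^3*44=0
rank(M)=58


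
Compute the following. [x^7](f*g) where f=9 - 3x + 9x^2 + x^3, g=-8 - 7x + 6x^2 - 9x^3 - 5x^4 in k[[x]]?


[x^7] = sum a_i*b_j, i+j=7
  1*-5=-5
Sum=-5


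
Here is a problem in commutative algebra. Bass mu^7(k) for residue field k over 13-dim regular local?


C(n,i)=C(13,7)=1716


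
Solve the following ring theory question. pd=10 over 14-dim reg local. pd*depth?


pd+depth=14
depth=14-10=4
pd*depth=10*4=40


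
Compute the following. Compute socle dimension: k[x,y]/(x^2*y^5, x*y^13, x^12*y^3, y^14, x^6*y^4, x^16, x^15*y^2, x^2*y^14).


Socle = ann(m) = span of standard monomials u with x*u, y*u in I (staircase corners).
Redundant generators: x^2*y^14
Minimal generators: x^16, x^15*y^2, x^12*y^3, x^6*y^4, x^2*y^5, x*y^13, y^14
Corners: y^13, xy^12, x^5y^4, x^11y^3, x^14y^2, x^15y
Socle dim=6


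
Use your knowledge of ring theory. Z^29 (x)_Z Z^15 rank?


rank(M(x)N) = rank(M)*rank(N)
29*15 = 435


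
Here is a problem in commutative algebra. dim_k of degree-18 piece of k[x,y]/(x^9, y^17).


k[x,y], I = (x^9, y^17), d = 18
Need i < 9 and d-i < 17.
Range: 2 <= i <= 8.
H(18) = 7


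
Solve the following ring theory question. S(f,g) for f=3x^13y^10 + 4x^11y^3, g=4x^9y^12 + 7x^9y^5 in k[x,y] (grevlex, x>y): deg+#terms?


LT(f)=3x^13y^10, LT(g)=4x^9y^12
lcm(LM)=x^13y^12
S(f,g) (scaled by 12 to clear denominators) = 4y^2*f - 3x^4*g = -21x^13y^5 + 16x^11y^5
2 terms, deg 18.
18+2=20


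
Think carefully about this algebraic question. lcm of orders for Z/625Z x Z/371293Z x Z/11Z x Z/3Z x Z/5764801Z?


Exponent = lcm of the cyclic orders; pairwise coprime => product.
5^4*13^5*11^1*3^1*7^8=625*371293*11*3*5764801=44146374064918125


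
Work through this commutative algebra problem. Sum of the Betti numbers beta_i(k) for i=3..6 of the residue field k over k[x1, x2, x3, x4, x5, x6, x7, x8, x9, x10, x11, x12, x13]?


Koszul resolution: beta_i(k)=C(n,i), n=13
C(13,3)=286, C(13,4)=715, C(13,5)=1287, C(13,6)=1716
Sum=4004


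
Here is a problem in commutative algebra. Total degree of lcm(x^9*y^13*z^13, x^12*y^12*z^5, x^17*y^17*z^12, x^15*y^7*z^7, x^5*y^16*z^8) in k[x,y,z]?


lcm = componentwise max:
x: max(9,12,17,15,5)=17
y: max(13,12,17,7,16)=17
z: max(13,5,12,7,8)=13
Total=17+17+13=47


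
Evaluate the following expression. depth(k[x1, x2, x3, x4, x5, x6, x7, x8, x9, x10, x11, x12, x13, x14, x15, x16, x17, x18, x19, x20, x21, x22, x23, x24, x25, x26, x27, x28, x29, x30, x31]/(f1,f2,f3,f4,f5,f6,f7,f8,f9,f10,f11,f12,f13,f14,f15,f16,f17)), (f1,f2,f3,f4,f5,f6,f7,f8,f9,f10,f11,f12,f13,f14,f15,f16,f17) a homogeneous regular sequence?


depth(R)=31
depth(R/I)=31-17=14


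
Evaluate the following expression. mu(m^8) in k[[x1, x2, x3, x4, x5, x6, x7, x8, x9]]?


C(n+d-1,d)=C(16,8)=12870


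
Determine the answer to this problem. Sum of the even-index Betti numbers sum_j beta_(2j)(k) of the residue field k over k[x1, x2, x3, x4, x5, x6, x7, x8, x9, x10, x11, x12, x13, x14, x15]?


Koszul resolution: beta_i(k)=C(n,i), n=15
sum_even C(15,i) = 2^(n-1) = 2^14 = 16384


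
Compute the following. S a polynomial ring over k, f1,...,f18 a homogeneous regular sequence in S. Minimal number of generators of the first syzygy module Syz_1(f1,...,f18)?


Regular sequence => Koszul complex is the minimal free resolution.
Syz_1 minimally generated by Koszul relations f_i*e_j - f_j*e_i (i<j): mu(Syz_1) = beta_2 = C(m,2) = m(m-1)/2
m=18
18*17/2 = 153


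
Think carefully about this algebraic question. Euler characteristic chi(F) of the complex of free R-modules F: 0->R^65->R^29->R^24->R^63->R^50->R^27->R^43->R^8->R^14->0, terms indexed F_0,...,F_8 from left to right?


chi = sum (-1)^i * rank:
(-1)^0*65=65
(-1)^1*29=-29
(-1)^2*24=24
(-1)^3*63=-63
(-1)^4*50=50
(-1)^5*27=-27
(-1)^6*43=43
(-1)^7*8=-8
(-1)^8*14=14
chi=69


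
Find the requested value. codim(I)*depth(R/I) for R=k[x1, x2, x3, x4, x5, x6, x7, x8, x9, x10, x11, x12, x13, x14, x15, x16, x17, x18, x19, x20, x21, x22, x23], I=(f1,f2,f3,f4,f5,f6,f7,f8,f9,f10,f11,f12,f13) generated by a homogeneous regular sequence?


codim=13, depth=dim(R/I)=23-13=10
Product=13*10=130


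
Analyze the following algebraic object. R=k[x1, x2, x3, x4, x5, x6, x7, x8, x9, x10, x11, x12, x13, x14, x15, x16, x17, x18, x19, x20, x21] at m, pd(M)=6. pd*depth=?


pd+depth=21
depth=21-6=15
pd*depth=6*15=90


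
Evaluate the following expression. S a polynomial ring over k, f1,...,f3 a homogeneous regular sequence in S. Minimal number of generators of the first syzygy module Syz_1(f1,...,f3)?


Regular sequence => Koszul complex is the minimal free resolution.
Syz_1 minimally generated by Koszul relations f_i*e_j - f_j*e_i (i<j): mu(Syz_1) = beta_2 = C(m,2) = m(m-1)/2
m=3
3*2/2 = 3


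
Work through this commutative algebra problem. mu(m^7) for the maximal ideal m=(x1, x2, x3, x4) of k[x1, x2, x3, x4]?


Graded Nakayama: mu(m^d) = dim_k (m^d/m^(d+1)) = #degree-7 monomials in 4 vars
C(n+d-1,d)=C(10,7)=120


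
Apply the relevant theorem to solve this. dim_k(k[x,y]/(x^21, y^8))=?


Basis: x^i*y^j, i<21, j<8
21*8=168


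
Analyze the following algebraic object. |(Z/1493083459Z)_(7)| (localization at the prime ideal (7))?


7-primary part: 1493083459=7^9*37
Size=7^9=40353607


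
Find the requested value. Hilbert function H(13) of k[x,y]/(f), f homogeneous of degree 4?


H(t)=d for t>=d-1.
d=4, t=13
H(13)=4


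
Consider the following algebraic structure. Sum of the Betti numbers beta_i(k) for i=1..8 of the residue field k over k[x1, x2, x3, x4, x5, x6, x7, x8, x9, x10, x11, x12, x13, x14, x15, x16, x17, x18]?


Koszul resolution: beta_i(k)=C(n,i), n=18
C(18,1)=18, C(18,2)=153, C(18,3)=816, C(18,4)=3060, C(18,5)=8568, C(18,6)=18564, C(18,7)=31824, C(18,8)=43758
Sum=106761


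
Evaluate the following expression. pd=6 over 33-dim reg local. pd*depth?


pd+depth=33
depth=33-6=27
pd*depth=6*27=162


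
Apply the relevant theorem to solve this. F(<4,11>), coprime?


gcd(4,11)=1 => F=ab-a-b=4*11-4-11=44-15=29


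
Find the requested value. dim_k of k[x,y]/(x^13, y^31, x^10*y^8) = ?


k[x,y]/I, I = (x^13, y^31, x^10*y^8)
Rect: 13x31=403. Corner: (13-10)x(31-8)=69.
dim = 403-69 = 334


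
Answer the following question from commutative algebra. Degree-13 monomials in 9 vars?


C(d+n-1,n-1)=C(21,8)=203490


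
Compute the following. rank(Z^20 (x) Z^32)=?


rank(M(x)N) = rank(M)*rank(N)
20*32 = 640


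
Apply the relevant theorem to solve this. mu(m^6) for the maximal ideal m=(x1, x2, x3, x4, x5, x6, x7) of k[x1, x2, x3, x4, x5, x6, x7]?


Graded Nakayama: mu(m^d) = dim_k (m^d/m^(d+1)) = #degree-6 monomials in 7 vars
C(n+d-1,d)=C(12,6)=924


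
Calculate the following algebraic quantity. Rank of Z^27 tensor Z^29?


rank(M(x)N) = rank(M)*rank(N)
27*29 = 783


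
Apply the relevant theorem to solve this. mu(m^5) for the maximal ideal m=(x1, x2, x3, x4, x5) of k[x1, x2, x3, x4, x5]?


Graded Nakayama: mu(m^d) = dim_k (m^d/m^(d+1)) = #degree-5 monomials in 5 vars
C(n+d-1,d)=C(9,5)=126


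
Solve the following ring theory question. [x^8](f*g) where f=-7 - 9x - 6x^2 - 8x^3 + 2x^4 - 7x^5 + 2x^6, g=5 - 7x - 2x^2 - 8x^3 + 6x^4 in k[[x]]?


[x^8] = sum a_i*b_j, i+j=8
  2*6=12
  -7*-8=56
  2*-2=-4
Sum=64


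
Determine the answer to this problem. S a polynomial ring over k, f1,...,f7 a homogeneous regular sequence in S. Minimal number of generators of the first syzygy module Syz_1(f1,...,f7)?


Regular sequence => Koszul complex is the minimal free resolution.
Syz_1 minimally generated by Koszul relations f_i*e_j - f_j*e_i (i<j): mu(Syz_1) = beta_2 = C(m,2) = m(m-1)/2
m=7
7*6/2 = 21


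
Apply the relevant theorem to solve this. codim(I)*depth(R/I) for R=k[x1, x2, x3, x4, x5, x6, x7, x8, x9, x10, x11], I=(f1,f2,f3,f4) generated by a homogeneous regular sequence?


codim=4, depth=dim(R/I)=11-4=7
Product=4*7=28


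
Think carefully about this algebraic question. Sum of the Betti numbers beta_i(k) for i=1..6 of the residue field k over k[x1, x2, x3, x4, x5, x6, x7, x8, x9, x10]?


Koszul resolution: beta_i(k)=C(n,i), n=10
C(10,1)=10, C(10,2)=45, C(10,3)=120, C(10,4)=210, C(10,5)=252, C(10,6)=210
Sum=847


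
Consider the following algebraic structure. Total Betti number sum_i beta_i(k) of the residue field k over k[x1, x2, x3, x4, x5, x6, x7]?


Koszul resolution: beta_i(k)=C(n,i), n=7
sum_i C(7,i) = 2^7 = 128


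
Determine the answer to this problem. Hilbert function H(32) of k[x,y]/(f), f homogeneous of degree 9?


H(t)=d for t>=d-1.
d=9, t=32
H(32)=9


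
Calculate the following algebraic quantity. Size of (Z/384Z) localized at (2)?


2-primary part: 384=2^7*3
Size=2^7=128


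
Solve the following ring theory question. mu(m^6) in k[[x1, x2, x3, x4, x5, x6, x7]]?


C(n+d-1,d)=C(12,6)=924


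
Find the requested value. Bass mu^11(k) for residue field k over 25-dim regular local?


C(n,i)=C(25,11)=4457400


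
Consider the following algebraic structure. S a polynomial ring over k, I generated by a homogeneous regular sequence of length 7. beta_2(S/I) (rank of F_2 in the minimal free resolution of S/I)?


Regular sequence => Koszul complex is the minimal free resolution.
Syz_1 minimally generated by Koszul relations f_i*e_j - f_j*e_i (i<j): mu(Syz_1) = beta_2 = C(m,2) = m(m-1)/2
m=7
7*6/2 = 21


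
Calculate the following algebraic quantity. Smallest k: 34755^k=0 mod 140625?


34755^k mod 140625:
k=1: 34755
k=2: 81900
k=3: 43875
k=4: 78750
k=5: 112500
k=6: 0
First zero at k = 6


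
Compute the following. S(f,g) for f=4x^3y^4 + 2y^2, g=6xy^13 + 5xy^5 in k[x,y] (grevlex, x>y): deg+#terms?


LT(f)=4x^3y^4, LT(g)=6xy^13
lcm(LM)=x^3y^13
S(f,g) (scaled by 24 to clear denominators) = 6y^9*f - 4x^2*g = 12y^11 - 20x^3y^5
2 terms, deg 11.
11+2=13


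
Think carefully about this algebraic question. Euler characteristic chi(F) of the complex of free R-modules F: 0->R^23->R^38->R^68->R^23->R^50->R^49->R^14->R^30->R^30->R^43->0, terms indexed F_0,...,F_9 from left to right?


chi = sum (-1)^i * rank:
(-1)^0*23=23
(-1)^1*38=-38
(-1)^2*68=68
(-1)^3*23=-23
(-1)^4*50=50
(-1)^5*49=-49
(-1)^6*14=14
(-1)^7*30=-30
(-1)^8*30=30
(-1)^9*43=-43
chi=2


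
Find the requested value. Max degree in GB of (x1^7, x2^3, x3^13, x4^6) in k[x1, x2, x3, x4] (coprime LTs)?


Pure powers, coprime LTs => already GB.
Degrees: 7, 3, 13, 6
Max=13


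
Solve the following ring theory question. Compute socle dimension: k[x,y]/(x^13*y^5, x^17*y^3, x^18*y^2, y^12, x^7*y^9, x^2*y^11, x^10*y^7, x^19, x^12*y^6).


Socle = ann(m) = span of standard monomials u with x*u, y*u in I (staircase corners).
Minimal generators: x^19, x^18*y^2, x^17*y^3, x^13*y^5, x^12*y^6, x^10*y^7, x^7*y^9, x^2*y^11, y^12
Corners: xy^11, x^6y^10, x^9y^8, x^11y^6, x^12y^5, x^16y^4, x^17y^2, x^18y
Socle dim=8


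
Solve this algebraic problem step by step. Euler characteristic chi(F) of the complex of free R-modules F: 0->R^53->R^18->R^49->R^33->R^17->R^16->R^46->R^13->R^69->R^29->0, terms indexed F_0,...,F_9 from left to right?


chi = sum (-1)^i * rank:
(-1)^0*53=53
(-1)^1*18=-18
(-1)^2*49=49
(-1)^3*33=-33
(-1)^4*17=17
(-1)^5*16=-16
(-1)^6*46=46
(-1)^7*13=-13
(-1)^8*69=69
(-1)^9*29=-29
chi=125


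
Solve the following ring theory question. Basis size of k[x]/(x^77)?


Basis: 1,x,...,x^76
dim=77


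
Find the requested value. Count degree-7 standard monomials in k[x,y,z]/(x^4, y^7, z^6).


Need i<4, j<7, k<6 with i+j+k=7.
For each i, j ranges over max(0,7-i-5)..min(6,7-i):
  i=0: j in [2,6] -> 5
  i=1: j in [1,6] -> 6
  i=2: j in [0,5] -> 6
  i=3: j in [0,4] -> 5
H(7) = 5+6+6+5 = 22


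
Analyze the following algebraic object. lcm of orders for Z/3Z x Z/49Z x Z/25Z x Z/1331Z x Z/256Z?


Exponent = lcm of the cyclic orders; pairwise coprime => product.
3^1*7^2*5^2*11^3*2^8=3*49*25*1331*256=1252204800


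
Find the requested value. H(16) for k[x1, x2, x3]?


C(d+n-1,n-1)=C(18,2)=153


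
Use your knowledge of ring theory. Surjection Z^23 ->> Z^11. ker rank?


rank(ker) = 23-11 = 12


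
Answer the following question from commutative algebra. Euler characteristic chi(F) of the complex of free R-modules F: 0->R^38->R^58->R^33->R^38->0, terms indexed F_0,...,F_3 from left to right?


chi = sum (-1)^i * rank:
(-1)^0*38=38
(-1)^1*58=-58
(-1)^2*33=33
(-1)^3*38=-38
chi=-25


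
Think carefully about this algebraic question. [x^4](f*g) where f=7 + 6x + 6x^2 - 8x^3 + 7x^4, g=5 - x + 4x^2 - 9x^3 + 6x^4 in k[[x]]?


[x^4] = sum a_i*b_j, i+j=4
  7*6=42
  6*-9=-54
  6*4=24
  -8*-1=8
  7*5=35
Sum=55


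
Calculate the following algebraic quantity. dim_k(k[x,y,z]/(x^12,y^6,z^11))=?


Basis: x^iy^jz^k, i<12,j<6,k<11
12*6*11=792


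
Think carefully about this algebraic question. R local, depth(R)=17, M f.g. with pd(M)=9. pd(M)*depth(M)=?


pd+depth=17
depth=17-9=8
pd*depth=9*8=72


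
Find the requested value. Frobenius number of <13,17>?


gcd(13,17)=1 => F=ab-a-b=13*17-13-17=221-30=191


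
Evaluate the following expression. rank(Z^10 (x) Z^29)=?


rank(M(x)N) = rank(M)*rank(N)
10*29 = 290


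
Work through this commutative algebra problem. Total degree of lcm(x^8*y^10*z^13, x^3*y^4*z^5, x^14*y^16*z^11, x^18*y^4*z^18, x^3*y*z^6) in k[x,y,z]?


lcm = componentwise max:
x: max(8,3,14,18,3)=18
y: max(10,4,16,4,1)=16
z: max(13,5,11,18,6)=18
Total=18+16+18=52


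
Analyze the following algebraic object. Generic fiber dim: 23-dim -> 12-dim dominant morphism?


dim(fiber)=dim(X)-dim(Y)=23-12=11


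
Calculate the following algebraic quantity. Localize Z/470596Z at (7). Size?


7-primary part: 470596=7^6*4
Size=7^6=117649


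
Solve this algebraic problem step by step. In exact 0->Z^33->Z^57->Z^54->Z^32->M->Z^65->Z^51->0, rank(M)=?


Alt sum=0:
(-1)^0*33 + (-1)^1*57 + (-1)^2*54 + (-1)^3*32 + (-1)^4*? + (-1)^5*65 + (-1)^6*51=0
rank(M)=16


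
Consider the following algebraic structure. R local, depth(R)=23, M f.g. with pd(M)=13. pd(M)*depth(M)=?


pd+depth=23
depth=23-13=10
pd*depth=13*10=130


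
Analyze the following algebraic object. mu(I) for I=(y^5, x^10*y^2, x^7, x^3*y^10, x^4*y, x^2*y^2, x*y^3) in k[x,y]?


Remove redundant (divisible by others).
x^3*y^10 redundant.
x^10*y^2 redundant.
Min: x^7, x^4*y, x^2*y^2, x*y^3, y^5
Count=5


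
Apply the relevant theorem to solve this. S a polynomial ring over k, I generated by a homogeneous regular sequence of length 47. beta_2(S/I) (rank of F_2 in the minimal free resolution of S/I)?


Regular sequence => Koszul complex is the minimal free resolution.
Syz_1 minimally generated by Koszul relations f_i*e_j - f_j*e_i (i<j): mu(Syz_1) = beta_2 = C(m,2) = m(m-1)/2
m=47
47*46/2 = 1081


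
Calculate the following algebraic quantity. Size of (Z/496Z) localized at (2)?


2-primary part: 496=2^4*31
Size=2^4=16


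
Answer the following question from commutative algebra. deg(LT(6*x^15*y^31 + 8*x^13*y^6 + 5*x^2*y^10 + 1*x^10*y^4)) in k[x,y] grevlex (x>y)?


LT: 6*x^15*y^31
deg_x=15, deg_y=31
Total=15+31=46


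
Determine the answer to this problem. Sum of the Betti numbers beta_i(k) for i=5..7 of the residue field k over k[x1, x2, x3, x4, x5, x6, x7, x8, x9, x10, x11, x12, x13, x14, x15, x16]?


Koszul resolution: beta_i(k)=C(n,i), n=16
C(16,5)=4368, C(16,6)=8008, C(16,7)=11440
Sum=23816


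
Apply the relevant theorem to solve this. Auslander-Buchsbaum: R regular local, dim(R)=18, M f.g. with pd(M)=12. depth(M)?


pd+depth=depth(R)=18
depth=18-12=6


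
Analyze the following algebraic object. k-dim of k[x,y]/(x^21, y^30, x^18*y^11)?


k[x,y]/I, I = (x^21, y^30, x^18*y^11)
Rect: 21x30=630. Corner: (21-18)x(30-11)=57.
dim = 630-57 = 573


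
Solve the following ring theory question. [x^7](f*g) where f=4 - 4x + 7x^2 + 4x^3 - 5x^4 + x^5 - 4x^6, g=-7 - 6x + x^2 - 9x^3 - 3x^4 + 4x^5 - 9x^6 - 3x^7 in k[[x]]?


[x^7] = sum a_i*b_j, i+j=7
  4*-3=-12
  -4*-9=36
  7*4=28
  4*-3=-12
  -5*-9=45
  1*1=1
  -4*-6=24
Sum=110


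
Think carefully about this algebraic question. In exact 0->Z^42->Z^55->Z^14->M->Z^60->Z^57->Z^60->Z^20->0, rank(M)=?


Alt sum=0:
(-1)^0*42 + (-1)^1*55 + (-1)^2*14 + (-1)^3*? + (-1)^4*60 + (-1)^5*57 + (-1)^6*60 + (-1)^7*20=0
rank(M)=44


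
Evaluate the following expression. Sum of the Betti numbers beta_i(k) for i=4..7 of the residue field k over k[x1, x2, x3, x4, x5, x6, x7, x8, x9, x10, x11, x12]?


Koszul resolution: beta_i(k)=C(n,i), n=12
C(12,4)=495, C(12,5)=792, C(12,6)=924, C(12,7)=792
Sum=3003


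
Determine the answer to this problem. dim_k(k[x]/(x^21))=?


Basis: 1,x,...,x^20
dim=21


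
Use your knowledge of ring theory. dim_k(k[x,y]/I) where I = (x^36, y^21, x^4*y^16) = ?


k[x,y]/I, I = (x^36, y^21, x^4*y^16)
Rect: 36x21=756. Corner: (36-4)x(21-16)=160.
dim = 756-160 = 596


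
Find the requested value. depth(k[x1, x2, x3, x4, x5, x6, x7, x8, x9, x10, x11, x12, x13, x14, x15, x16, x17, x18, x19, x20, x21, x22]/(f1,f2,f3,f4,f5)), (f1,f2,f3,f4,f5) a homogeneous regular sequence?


depth(R)=22
depth(R/I)=22-5=17


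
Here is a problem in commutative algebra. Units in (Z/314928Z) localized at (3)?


Local ring = Z/19683Z.
phi(19683) = 3^8*(3-1) = 13122


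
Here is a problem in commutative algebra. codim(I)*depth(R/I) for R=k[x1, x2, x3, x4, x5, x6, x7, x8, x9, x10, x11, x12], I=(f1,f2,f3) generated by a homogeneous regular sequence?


codim=3, depth=dim(R/I)=12-3=9
Product=3*9=27


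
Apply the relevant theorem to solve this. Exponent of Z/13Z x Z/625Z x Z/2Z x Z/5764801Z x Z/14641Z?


Exponent = lcm of the cyclic orders; pairwise coprime => product.
13^1*5^4*2^1*7^8*11^4=13*625*2*5764801*14641=1371539835916250


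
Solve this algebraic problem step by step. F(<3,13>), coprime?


gcd(3,13)=1 => F=ab-a-b=3*13-3-13=39-16=23


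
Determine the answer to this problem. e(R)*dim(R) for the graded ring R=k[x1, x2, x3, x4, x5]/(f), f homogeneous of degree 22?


e(R)=deg(f)=22, dim(R)=5-1=4
e*dim=22*4=88


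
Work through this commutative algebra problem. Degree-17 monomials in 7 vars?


C(d+n-1,n-1)=C(23,6)=100947


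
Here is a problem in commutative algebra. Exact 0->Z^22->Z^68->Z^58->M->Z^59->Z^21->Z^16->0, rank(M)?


Alt sum=0:
(-1)^0*22 + (-1)^1*68 + (-1)^2*58 + (-1)^3*? + (-1)^4*59 + (-1)^5*21 + (-1)^6*16=0
rank(M)=66


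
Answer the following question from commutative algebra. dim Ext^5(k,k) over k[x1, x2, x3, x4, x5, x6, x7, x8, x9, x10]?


C(n,i)=C(10,5)=252


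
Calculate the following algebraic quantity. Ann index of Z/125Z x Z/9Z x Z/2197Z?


Exponent = lcm of the cyclic orders; pairwise coprime => product.
5^3*3^2*13^3=125*9*2197=2471625


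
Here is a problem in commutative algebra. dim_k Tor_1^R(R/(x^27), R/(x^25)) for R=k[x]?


Tor_1(R/I,R/J)=(I cap J)/IJ=(x^27)/(x^52)
dim=52-27=min(27,25)=25


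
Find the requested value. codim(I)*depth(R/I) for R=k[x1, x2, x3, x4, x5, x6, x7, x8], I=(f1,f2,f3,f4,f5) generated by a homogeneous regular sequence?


codim=5, depth=dim(R/I)=8-5=3
Product=5*3=15


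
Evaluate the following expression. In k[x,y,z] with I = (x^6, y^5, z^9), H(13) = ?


Need i<6, j<5, k<9 with i+j+k=13.
For each i, j ranges over max(0,13-i-8)..min(4,13-i):
  i=0: j in [5,4] -> 0
  i=1: j in [4,4] -> 1
  i=2: j in [3,4] -> 2
  i=3: j in [2,4] -> 3
  i=4: j in [1,4] -> 4
  i=5: j in [0,4] -> 5
H(13) = 0+1+2+3+4+5 = 15


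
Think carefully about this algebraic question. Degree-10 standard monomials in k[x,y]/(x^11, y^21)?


k[x,y], I = (x^11, y^21), d = 10
Need i < 11 and d-i < 21.
Range: 0 <= i <= 10.
H(10) = 11


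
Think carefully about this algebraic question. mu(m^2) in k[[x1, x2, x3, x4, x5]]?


C(n+d-1,d)=C(6,2)=15


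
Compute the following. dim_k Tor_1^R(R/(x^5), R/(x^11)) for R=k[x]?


Tor_1(R/I,R/J)=(I cap J)/IJ=(x^11)/(x^16)
dim=16-11=min(5,11)=5


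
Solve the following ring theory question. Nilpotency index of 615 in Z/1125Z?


615^k mod 1125:
k=1: 615
k=2: 225
k=3: 0
First zero at k = 3


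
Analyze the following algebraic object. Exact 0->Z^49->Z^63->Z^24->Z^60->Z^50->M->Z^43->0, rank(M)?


Alt sum=0:
(-1)^0*49 + (-1)^1*63 + (-1)^2*24 + (-1)^3*60 + (-1)^4*50 + (-1)^5*? + (-1)^6*43=0
rank(M)=43


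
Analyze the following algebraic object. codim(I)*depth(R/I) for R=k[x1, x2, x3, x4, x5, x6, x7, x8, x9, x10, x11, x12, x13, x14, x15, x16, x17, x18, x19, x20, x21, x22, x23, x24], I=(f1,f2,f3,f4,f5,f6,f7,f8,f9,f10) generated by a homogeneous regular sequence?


codim=10, depth=dim(R/I)=24-10=14
Product=10*14=140


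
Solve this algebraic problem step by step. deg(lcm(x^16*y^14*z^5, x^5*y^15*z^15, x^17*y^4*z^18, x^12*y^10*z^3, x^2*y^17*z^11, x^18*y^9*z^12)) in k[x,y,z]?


lcm = componentwise max:
x: max(16,5,17,12,2,18)=18
y: max(14,15,4,10,17,9)=17
z: max(5,15,18,3,11,12)=18
Total=18+17+18=53


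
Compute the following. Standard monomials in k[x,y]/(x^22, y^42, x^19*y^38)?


k[x,y]/I, I = (x^22, y^42, x^19*y^38)
Rect: 22x42=924. Corner: (22-19)x(42-38)=12.
dim = 924-12 = 912


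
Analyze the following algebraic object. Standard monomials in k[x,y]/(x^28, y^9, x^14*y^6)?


k[x,y]/I, I = (x^28, y^9, x^14*y^6)
Rect: 28x9=252. Corner: (28-14)x(9-6)=42.
dim = 252-42 = 210


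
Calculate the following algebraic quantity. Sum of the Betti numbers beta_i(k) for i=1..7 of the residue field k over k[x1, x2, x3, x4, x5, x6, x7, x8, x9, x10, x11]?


Koszul resolution: beta_i(k)=C(n,i), n=11
C(11,1)=11, C(11,2)=55, C(11,3)=165, C(11,4)=330, C(11,5)=462, C(11,6)=462, C(11,7)=330
Sum=1815


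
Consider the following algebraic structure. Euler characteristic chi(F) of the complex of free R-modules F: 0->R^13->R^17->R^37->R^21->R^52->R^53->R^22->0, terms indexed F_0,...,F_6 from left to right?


chi = sum (-1)^i * rank:
(-1)^0*13=13
(-1)^1*17=-17
(-1)^2*37=37
(-1)^3*21=-21
(-1)^4*52=52
(-1)^5*53=-53
(-1)^6*22=22
chi=33


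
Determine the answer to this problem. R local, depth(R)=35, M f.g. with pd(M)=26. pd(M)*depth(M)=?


pd+depth=35
depth=35-26=9
pd*depth=26*9=234


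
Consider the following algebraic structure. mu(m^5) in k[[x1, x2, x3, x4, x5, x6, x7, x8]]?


C(n+d-1,d)=C(12,5)=792


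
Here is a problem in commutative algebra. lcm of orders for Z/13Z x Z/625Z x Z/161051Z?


Exponent = lcm of the cyclic orders; pairwise coprime => product.
13^1*5^4*11^5=13*625*161051=1308539375


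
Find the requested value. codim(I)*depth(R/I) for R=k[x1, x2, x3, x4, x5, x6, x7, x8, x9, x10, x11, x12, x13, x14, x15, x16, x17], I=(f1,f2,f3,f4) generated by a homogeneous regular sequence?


codim=4, depth=dim(R/I)=17-4=13
Product=4*13=52


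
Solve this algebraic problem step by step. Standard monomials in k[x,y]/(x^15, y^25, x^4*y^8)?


k[x,y]/I, I = (x^15, y^25, x^4*y^8)
Rect: 15x25=375. Corner: (15-4)x(25-8)=187.
dim = 375-187 = 188


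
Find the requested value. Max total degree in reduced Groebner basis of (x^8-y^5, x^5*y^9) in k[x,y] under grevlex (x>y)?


LT(f1)=x^8, LT(f2)=x^5y^9, lcm=x^8y^9
S(f1,f2) = y^9*f1 - x^3*f2 = -y^14
Reduced GB = {f1, f2, y^14}; degrees 8, 14, 14
Max = 14


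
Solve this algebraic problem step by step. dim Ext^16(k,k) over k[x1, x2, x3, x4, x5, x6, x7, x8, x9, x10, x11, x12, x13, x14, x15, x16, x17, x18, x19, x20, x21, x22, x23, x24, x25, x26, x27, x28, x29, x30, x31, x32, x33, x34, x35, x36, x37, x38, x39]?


C(n,i)=C(39,16)=37711260990


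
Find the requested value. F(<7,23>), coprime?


gcd(7,23)=1 => F=ab-a-b=7*23-7-23=161-30=131


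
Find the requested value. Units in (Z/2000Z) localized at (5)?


Local ring = Z/125Z.
phi(125) = 5^2*(5-1) = 100


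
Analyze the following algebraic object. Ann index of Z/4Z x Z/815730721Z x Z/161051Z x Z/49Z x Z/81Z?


Exponent = lcm of the cyclic orders; pairwise coprime => product.
2^2*13^8*11^5*7^2*3^4=4*815730721*161051*49*81=2085697566769212396


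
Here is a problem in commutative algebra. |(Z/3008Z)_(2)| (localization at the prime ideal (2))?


2-primary part: 3008=2^6*47
Size=2^6=64


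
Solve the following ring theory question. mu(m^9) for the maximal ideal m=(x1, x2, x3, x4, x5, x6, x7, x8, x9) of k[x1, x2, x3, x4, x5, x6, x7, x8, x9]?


Graded Nakayama: mu(m^d) = dim_k (m^d/m^(d+1)) = #degree-9 monomials in 9 vars
C(n+d-1,d)=C(17,9)=24310


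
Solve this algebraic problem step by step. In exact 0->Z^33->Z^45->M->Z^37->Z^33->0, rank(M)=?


Alt sum=0:
(-1)^0*33 + (-1)^1*45 + (-1)^2*? + (-1)^3*37 + (-1)^4*33=0
rank(M)=16


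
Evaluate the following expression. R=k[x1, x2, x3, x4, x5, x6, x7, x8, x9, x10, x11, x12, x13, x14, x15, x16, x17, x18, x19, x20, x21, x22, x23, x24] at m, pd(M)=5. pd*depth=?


pd+depth=24
depth=24-5=19
pd*depth=5*19=95


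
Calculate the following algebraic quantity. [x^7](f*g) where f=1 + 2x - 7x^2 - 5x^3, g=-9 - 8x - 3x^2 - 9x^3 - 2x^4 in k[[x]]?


[x^7] = sum a_i*b_j, i+j=7
  -5*-2=10
Sum=10


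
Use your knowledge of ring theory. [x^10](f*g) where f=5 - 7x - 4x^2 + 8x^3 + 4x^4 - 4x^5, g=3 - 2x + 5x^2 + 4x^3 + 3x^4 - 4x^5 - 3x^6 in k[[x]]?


[x^10] = sum a_i*b_j, i+j=10
  4*-3=-12
  -4*-4=16
Sum=4


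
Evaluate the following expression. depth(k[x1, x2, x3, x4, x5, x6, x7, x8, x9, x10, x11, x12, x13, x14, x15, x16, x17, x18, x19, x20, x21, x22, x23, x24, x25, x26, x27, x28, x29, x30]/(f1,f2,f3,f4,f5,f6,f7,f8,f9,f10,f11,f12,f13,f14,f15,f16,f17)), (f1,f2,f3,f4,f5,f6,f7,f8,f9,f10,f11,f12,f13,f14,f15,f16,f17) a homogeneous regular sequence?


depth(R)=30
depth(R/I)=30-17=13


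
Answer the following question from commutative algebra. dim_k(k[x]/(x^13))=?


Basis: 1,x,...,x^12
dim=13


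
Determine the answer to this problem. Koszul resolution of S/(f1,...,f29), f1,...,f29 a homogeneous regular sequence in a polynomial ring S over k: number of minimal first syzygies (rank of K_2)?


Regular sequence => Koszul complex is the minimal free resolution.
Syz_1 minimally generated by Koszul relations f_i*e_j - f_j*e_i (i<j): mu(Syz_1) = beta_2 = C(m,2) = m(m-1)/2
m=29
29*28/2 = 406


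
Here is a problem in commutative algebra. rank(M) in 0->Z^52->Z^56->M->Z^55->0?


Alt sum=0:
(-1)^0*52 + (-1)^1*56 + (-1)^2*? + (-1)^3*55=0
rank(M)=59


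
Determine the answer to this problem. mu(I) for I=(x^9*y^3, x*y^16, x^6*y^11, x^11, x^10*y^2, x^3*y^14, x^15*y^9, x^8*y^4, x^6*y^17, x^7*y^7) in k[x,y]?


Remove redundant (divisible by others).
x^15*y^9 redundant.
x^6*y^17 redundant.
Min: x^11, x^10*y^2, x^9*y^3, x^8*y^4, x^7*y^7, x^6*y^11, x^3*y^14, x*y^16
Count=8


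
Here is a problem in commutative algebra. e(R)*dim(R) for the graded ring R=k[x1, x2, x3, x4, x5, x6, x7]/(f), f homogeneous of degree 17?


e(R)=deg(f)=17, dim(R)=7-1=6
e*dim=17*6=102


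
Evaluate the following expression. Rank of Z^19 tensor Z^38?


rank(M(x)N) = rank(M)*rank(N)
19*38 = 722


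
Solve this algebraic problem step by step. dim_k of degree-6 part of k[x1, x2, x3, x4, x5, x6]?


C(d+n-1,n-1)=C(11,5)=462


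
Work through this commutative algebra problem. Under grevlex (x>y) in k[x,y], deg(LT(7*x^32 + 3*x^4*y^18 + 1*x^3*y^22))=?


LT: 7*x^32
deg_x=32, deg_y=0
Total=32+0=32


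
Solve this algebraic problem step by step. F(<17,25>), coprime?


gcd(17,25)=1 => F=ab-a-b=17*25-17-25=425-42=383


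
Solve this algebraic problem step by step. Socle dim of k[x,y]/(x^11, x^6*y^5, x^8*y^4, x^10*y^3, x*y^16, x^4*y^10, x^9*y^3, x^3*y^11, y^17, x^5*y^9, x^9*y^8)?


Socle = ann(m) = span of standard monomials u with x*u, y*u in I (staircase corners).
Redundant generators: x^10*y^3, x^9*y^8
Minimal generators: x^11, x^9*y^3, x^8*y^4, x^6*y^5, x^5*y^9, x^4*y^10, x^3*y^11, x*y^16, y^17
Corners: y^16, x^2y^15, x^3y^10, x^4y^9, x^5y^8, x^7y^4, x^8y^3, x^10y^2
Socle dim=8


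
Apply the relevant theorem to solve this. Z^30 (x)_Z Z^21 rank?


rank(M(x)N) = rank(M)*rank(N)
30*21 = 630


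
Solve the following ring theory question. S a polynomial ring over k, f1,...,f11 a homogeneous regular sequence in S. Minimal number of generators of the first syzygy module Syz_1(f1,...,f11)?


Regular sequence => Koszul complex is the minimal free resolution.
Syz_1 minimally generated by Koszul relations f_i*e_j - f_j*e_i (i<j): mu(Syz_1) = beta_2 = C(m,2) = m(m-1)/2
m=11
11*10/2 = 55
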